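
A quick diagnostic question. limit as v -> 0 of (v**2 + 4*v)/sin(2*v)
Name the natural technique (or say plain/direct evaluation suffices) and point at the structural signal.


Verdict: l'Hôpital's rule (0/0) — the 0/0 form at 0 is the signature situation for l'Hôpital's rule. Known elementary limits would finish this too — the rule just bypasses the case analysis.


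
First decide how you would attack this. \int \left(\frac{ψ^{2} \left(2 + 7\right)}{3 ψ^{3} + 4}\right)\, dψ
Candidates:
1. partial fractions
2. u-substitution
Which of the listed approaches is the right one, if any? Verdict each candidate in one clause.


Best approach: u-substitution — structure check: outer function, inner expression 3 ψ^{3} + 4, inner derivative as a factor — the classic u = 3 ψ^{3} + 4 pattern.
- partial fractions: the denominator is irreducible over the rationals — no rational-coefficient split into simpler fractions exists.
- u-substitution: applicable, and directly so.


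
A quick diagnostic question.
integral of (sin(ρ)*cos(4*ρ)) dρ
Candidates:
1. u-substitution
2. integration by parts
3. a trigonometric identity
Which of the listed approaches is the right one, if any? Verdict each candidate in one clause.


Verdict: a trigonometric identity — two different frequencies multiply in sin(ρ)*cos(4*ρ); the product-to-sum formula separates them.
- u-substitution — no subexpression of the integrand pairs with its own derivative as a factor — individual terms may offer their own substitutions, but any change of variable covering the whole integral would have to be constructed from outside the expression.
- integration by parts — not the natural route: no polynomial-kernel product appears — a recursive parts reduction of the trigonometric product exists, but the identity rewrite is direct.
- a trigonometric identity — yes — fits the structure here.


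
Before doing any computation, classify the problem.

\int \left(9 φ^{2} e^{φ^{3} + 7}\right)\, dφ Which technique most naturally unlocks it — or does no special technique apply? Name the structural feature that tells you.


Method: u-substitution — collected, the integrand has one factor that is, up to a constant, the derivative of an inner expression the rest depends on — substitute for that inner expression.


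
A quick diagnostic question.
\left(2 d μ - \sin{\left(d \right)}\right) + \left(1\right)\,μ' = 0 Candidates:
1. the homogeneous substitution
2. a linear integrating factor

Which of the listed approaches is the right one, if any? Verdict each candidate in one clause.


Technique: a linear integrating factor — μ appears only to the first power with coefficient 2 d — the classic integrating-factor setup.
- the homogeneous substitution — the slope is not a function of the ratio of the variables alone.
- a linear integrating factor: yes — fits the structure here.


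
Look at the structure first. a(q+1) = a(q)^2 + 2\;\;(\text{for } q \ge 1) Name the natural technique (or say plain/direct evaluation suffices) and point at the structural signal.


Best approach: no special technique — the update rule curves (it is not linear in the unknown sequence), so no superposition-based closed form attaches — iterate or study it directly.


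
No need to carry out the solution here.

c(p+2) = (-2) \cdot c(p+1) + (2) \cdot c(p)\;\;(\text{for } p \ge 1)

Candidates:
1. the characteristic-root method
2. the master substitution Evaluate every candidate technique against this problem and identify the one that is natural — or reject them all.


Diagnosis: the characteristic-root method — try a geometric ansatz r^p: constant coefficients turn the recurrence into one polynomial equation in r.
- the characteristic-root method — a fit — the right tool for this form.
- the master substitution — the recursive argument is a shift of the index, not a fixed fraction of it.


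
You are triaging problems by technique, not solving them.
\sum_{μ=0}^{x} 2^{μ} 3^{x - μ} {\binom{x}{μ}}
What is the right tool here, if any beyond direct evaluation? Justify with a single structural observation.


Best approach: the binomial theorem — binomial coefficients against complementary powers of 2 and 3: recognize the binomial expansion and resum.


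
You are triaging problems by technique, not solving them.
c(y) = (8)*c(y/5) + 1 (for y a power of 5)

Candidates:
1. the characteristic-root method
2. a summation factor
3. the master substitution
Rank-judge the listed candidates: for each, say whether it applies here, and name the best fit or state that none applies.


Method: the master substitution — the index is divided (y/5), not shifted — substitute y = 5^m to straighten it into a shift recurrence.
- the characteristic-root method — a divided-index call is not the fixed-shift linear shape that characteristic roots solve.
- a summation factor: a divided-index call is outside the fixed-shift first-order family a summation factor normalizes.
- the master substitution: a fit — the right tool for this form.


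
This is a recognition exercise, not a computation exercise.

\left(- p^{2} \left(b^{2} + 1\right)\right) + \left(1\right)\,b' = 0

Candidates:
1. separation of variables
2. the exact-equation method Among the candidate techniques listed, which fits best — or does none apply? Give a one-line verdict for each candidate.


Diagnosis: separation of variables — separating collects all b-dependence with the derivative and leaves all p-dependence opposite: variables separate.
- separation of variables — a fit — the right tool for this form.
- the exact-equation method: exactness fails on the nose — the mixed partials do not match.


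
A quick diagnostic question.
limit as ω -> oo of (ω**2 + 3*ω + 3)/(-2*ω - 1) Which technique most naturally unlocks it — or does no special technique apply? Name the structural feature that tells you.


Technique: dominant-term comparison — divide by the highest power of ω present: lower-order terms vanish and the dominant ratio remains. Differentiating the expression as a single quotient would eventually settle it as well; matching dominant growth settles it immediately.


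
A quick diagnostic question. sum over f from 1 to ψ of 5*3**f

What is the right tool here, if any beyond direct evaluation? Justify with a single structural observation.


Verdict: the geometric series formula — term-over-term division gives 3 every time — index-free ratio, geometric sum formula applies.


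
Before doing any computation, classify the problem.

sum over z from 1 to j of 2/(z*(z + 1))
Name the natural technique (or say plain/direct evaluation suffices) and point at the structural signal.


Diagnosis: telescoping — after splitting 2/(z*(z + 1)) into partial fractions, the pieces are shifted copies of one function and cancel telescopically.


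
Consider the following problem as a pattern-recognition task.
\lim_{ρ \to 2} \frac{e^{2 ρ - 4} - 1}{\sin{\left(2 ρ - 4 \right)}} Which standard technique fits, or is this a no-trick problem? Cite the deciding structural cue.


Best approach: l'Hôpital's rule (0/0) — the 0/0 form at 2 is the signature situation for l'Hôpital's rule. One could equally expand both pieces locally and compare leading terms; the rule does that in one stroke.


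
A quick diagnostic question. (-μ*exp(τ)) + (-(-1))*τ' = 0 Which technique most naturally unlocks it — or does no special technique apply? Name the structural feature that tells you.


Best approach: separation of variables — solved for the derivative, the right side splits multiplicatively into a function of each variable alone — divide and integrate each side.


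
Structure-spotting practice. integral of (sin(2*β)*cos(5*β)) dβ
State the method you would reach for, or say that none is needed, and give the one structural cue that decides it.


Verdict: a trigonometric identity — sin(2*β)*cos(5*β) mixes two frequencies; the product-to-sum identity splits it into single-frequency sinusoids.


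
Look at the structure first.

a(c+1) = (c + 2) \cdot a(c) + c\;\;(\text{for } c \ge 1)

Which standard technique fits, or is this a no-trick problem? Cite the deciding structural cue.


Technique: a summation factor — the coefficient c + 2 drifts with the index, so no fixed root exists; normalizing by the cumulative product telescopes it.


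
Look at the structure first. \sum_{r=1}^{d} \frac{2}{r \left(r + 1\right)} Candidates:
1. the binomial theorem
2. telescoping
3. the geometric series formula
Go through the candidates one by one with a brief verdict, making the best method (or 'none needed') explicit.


Technique: telescoping — split \frac{2}{r \left(r + 1\right)} by partial fractions and the pieces are one function at shifted arguments — interior terms cancel.
- the binomial theorem: there is no sum-raised-to-a-power identity hiding in these terms.
- telescoping — yes — fits the structure here.
- the geometric series formula: no single multiplier carries one term to the next throughout the sum.


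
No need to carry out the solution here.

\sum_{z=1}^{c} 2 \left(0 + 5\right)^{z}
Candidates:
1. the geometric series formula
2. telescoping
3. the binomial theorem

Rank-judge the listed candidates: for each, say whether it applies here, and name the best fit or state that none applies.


Technique: the geometric series formula — check a ratio of consecutive terms: it is 5, independent of the index, so the geometric formula closes the sum.
- the geometric series formula: a fit — the right tool for this form.
- telescoping — the terms as presented offer no neighboring cancellation — a telescoping rewrite may exist, but the displayed structure does not hand one over.
- the binomial theorem: the summand does not match any term pattern of an expanded binomial power.


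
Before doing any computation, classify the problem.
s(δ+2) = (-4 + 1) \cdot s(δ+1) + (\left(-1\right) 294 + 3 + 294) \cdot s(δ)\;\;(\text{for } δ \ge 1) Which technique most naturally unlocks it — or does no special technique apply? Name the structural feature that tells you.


Technique: the characteristic-root method — fixed numeric weights on consecutive terms and no forcing term added: the root method in its home territory.


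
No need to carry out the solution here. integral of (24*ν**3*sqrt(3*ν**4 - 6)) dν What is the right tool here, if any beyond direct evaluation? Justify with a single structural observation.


Diagnosis: u-substitution — spotting that 24*ν**3 is a constant multiple of the derivative of 3*ν**4 - 6 is the key observation — substitute u = 3*ν**4 - 6 and the integral becomes one-dimensional in u.


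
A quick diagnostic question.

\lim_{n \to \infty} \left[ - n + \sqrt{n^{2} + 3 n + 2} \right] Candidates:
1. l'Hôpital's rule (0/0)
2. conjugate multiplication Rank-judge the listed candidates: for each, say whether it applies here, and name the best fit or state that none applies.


Best approach: conjugate multiplication — turning the difference into a conjugate-rationalized ratio makes the limit readable.
- l'Hôpital's rule (0/0): substitution produces ∞ − ∞ rather than a vanishing quotient; the rule needs a 0/0 ratio to act on.
- conjugate multiplication: a fit — the right tool for this form.


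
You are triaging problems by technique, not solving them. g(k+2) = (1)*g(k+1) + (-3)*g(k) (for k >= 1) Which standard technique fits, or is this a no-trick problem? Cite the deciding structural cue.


Best approach: the characteristic-root method — the recurrence treats every index alike (constant coefficients, no forcing) — precisely the regime where r^k trials close it.


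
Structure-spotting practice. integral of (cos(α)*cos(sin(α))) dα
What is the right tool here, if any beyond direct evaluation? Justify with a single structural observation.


Technique: u-substitution — collected, the integrand has one factor that is, up to a constant, the derivative of an inner expression the rest depends on — substitute for that inner expression.


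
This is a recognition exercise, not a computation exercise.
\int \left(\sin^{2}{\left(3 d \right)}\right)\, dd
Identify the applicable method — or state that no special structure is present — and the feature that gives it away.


Diagnosis: a trigonometric identity — \sin^{2}{\left(3 d \right)} calls for power reduction: rewrite via double angles before any antiderivative is attempted.


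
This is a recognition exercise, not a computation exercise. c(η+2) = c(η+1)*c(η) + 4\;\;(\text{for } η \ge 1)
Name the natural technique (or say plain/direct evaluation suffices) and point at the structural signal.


Best approach: no special technique — no ansatz, no master substitution, no summation factor survives the nonlinearity here.


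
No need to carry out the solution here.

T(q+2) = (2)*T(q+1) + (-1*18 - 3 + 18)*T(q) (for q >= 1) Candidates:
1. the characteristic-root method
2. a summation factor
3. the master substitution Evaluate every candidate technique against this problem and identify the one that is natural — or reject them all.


Method: the characteristic-root method — linear, homogeneous, constant coefficients: solutions of the form r^q exist — find the roots of the characteristic polynomial.
- the characteristic-root method: a fit — the right tool for this form.
- a summation factor — the recurrence reaches back more than one step, outside the first-order family a summation factor normalizes.
- the master substitution — no fixed divisor shrinks the index between calls.


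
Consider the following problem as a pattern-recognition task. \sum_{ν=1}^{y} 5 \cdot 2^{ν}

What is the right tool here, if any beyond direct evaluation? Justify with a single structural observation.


Verdict: the geometric series formula — consecutive terms stand in a fixed index-free ratio — the geometric sum formula closes it.


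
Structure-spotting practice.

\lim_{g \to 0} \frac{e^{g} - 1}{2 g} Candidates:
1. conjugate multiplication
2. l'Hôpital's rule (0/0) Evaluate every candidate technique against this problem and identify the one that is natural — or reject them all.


Best approach: l'Hôpital's rule (0/0) — both numerator and denominator vanish at 0: the genuine 0/0 indeterminate that l'Hôpital exists for. One could equally expand both pieces locally and compare leading terms; the rule does that in one stroke.
- conjugate multiplication: there are no radicals in tension whose conjugate would simplify matters.
- l'Hôpital's rule (0/0) — yes, a natural case for it.


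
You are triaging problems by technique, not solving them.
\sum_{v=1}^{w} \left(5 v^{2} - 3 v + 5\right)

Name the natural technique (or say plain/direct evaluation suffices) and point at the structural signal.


Diagnosis: no special technique — constant-multiple powers of v with no cancellation partners and no common ratio — use the standard power-sum formulas.


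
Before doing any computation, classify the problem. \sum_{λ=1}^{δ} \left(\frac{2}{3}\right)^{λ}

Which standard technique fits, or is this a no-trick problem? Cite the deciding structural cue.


Best approach: the geometric series formula — the ratio of consecutive terms is the constant \frac{2}{3}, independent of the index — a geometric sum.


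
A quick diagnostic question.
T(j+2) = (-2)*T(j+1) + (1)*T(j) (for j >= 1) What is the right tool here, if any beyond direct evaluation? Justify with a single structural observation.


Diagnosis: the characteristic-root method — the recurrence is linear and homogeneous with constant coefficients, so the ansatz r^j turns it into a polynomial equation for r.


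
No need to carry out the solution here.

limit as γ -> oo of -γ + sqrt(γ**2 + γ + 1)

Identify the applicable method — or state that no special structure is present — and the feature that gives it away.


Best approach: conjugate multiplication — infinity minus infinity with a radical in play — multiply by the conjugate so the divergences of sqrt(γ**2 + γ + 1) and γ annihilate.


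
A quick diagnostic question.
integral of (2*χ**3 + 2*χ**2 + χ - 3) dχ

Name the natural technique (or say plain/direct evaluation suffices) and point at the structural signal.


Method: no special technique — nothing composite, nothing rational, nothing trigonometric — each constant-multiple power of χ integrates by the power rule alone.


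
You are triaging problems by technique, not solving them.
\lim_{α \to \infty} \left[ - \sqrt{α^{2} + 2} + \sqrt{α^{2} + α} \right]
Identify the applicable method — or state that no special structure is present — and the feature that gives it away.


Verdict: conjugate multiplication — neither \sqrt{α^{2} + α} nor \sqrt{α^{2} + 2} converges alone, so rewrite their difference as a conjugate-rationalized quotient first.


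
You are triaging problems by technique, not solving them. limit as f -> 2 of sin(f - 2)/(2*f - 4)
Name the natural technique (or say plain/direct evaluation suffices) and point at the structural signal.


Best approach: l'Hôpital's rule (0/0) — numerator and denominator both vanish at 2 — a genuine 0/0 form, which is exactly when l'Hôpital applies. The standard small-argument limits would also carry it; the rule is the systematic route.


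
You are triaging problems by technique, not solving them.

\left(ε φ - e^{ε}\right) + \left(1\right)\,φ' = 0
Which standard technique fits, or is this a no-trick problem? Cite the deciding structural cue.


Verdict: a linear integrating factor — arrange it as φ' + ε·φ = (the forcing term) and the integrating factor does the rest.


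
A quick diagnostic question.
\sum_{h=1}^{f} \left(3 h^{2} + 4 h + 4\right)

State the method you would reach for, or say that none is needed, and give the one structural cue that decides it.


Verdict: no special technique — no cancellation, no constant ratio, no binomial weights — just polynomial terms summed directly.


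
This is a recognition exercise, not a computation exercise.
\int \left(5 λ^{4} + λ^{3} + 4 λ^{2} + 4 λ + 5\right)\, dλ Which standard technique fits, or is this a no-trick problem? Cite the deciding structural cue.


Technique: no special technique — every term is a constant multiple of a power of λ; term-wise power-rule integration needs no preliminary transformation.


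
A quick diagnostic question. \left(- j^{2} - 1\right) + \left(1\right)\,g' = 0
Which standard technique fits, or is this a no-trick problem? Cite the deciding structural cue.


Diagnosis: no special technique — solved for the derivative, no g appears — this is antidifferentiation in j wearing ODE clothing.


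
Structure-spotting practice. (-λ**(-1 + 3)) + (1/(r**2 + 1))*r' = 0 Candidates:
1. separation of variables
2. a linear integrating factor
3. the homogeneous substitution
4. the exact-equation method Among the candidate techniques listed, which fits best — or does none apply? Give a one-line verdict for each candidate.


Best approach: separation of variables — one side of the product carries the independent variable, the other the unknown — the textbook separation shape.
- separation of variables — yes, a natural case for it.
- a linear integrating factor: a nonlinear term in the unknown puts this outside the integrating-factor template.
- the homogeneous substitution: the ratio of the variables does not determine the slope.
- the exact-equation method — any potential here is of the trivial single-variable kind; the exact method earns its name only with genuine cross terms.


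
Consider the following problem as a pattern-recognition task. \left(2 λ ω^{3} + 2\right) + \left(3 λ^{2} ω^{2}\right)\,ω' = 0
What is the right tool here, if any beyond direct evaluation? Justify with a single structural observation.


Best approach: the exact-equation method — because the two cross partials coincide, the form is conservative as written — recover its potential in (λ, ω).


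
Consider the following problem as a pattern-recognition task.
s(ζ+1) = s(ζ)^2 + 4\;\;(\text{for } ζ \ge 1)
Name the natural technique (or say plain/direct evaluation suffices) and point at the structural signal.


Diagnosis: no special technique — the recurrence is nonlinear in the sequence terms; no linear-recurrence method fits it as written — one iterates or studies it directly.


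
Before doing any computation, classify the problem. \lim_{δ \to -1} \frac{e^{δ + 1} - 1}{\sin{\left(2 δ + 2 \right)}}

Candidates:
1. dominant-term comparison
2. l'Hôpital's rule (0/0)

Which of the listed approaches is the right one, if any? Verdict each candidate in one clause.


Method: l'Hôpital's rule (0/0) — plug in -1: top and bottom both hit zero, so differentiate each and retry. Known elementary limits would finish this too — the rule just bypasses the case analysis.
- dominant-term comparison — this is not a rational comparison of growth rates at infinity.
- l'Hôpital's rule (0/0) — applicable, and directly so.


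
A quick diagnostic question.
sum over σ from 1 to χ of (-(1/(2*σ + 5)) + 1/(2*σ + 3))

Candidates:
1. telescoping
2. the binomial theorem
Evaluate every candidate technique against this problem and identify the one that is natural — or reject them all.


Best approach: telescoping — each term adds 1/(2*σ + 3) and subtracts the same expression advanced one index; that subtracted piece cancels against the next term's added copy — only the boundary terms survive.
- telescoping — applies; the problem has the shape this method handles.
- the binomial theorem — the terms lack the binomial-coefficient-weighted complementary-power pattern of an expansion.


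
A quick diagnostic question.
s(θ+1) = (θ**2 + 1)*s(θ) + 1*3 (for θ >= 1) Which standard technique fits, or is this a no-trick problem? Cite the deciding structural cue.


Technique: a summation factor — an index-dependent multiplier θ**2 + 1 rules out characteristic roots; a summation factor converts it to a pure difference.


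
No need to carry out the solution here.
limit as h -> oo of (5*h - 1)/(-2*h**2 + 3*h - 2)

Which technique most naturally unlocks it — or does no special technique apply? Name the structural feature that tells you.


Method: dominant-term comparison — divide by the highest power of h present: lower-order terms vanish and the dominant ratio remains. Differentiating the expression as a single quotient would eventually settle it as well; matching dominant growth settles it immediately.


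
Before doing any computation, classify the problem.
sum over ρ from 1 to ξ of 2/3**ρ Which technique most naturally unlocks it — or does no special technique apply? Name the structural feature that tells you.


Best approach: the geometric series formula — consecutive terms stand in a fixed index-free ratio — the geometric sum formula closes it.


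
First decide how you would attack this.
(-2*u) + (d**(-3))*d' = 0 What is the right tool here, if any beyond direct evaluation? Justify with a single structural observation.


Best approach: separation of variables — one side of the product carries the independent variable, the other the unknown — the textbook separation shape. The cross-partial test also passes here (vacuously, each side single-variable); the potential-function route would work, separation is simply more immediate.


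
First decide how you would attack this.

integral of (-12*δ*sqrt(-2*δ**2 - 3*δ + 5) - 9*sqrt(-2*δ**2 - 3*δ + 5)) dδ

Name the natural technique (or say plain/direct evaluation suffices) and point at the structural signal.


Best approach: u-substitution — structure check: outer function, inner expression -2*δ**2 - 3*δ + 5, inner derivative as a factor — the classic u = -2*δ**2 - 3*δ + 5 pattern.


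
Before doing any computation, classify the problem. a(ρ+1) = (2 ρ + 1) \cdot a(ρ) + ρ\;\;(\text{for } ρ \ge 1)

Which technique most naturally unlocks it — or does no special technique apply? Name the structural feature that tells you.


Diagnosis: a summation factor — first-order, linear, moving coefficient 2 ρ + 1: the discrete analogue of an integrating factor handles it.


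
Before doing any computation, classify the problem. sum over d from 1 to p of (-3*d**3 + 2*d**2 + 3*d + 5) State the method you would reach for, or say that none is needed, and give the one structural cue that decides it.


Technique: no special technique — with only polynomial terms in d present, the classical sum-of-powers identities are all you need.


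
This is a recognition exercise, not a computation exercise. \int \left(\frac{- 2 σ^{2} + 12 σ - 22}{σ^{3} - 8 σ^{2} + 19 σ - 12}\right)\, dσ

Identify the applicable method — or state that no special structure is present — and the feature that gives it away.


Technique: partial fractions — the bottom factors while the top stays lower-degree — split into simple fractions and integrate piece by piece.


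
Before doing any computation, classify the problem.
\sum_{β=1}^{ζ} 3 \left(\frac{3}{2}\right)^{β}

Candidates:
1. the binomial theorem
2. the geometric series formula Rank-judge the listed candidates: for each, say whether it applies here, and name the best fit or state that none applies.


Diagnosis: the geometric series formula — each summand is the previous one scaled by \frac{3}{2}; that constant multiplier is itself the geometric structure.
- the binomial theorem — the summand does not match any term pattern of an expanded binomial power.
- the geometric series formula — applicable, and directly so.


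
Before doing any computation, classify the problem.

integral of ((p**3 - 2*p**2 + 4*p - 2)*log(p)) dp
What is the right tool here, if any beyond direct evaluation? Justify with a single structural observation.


Technique: integration by parts — logs resist antidifferentiation but differentiate beautifully; pair log(p) with the polynomial p**3 - 2*p**2 + 4*p - 2 via parts.


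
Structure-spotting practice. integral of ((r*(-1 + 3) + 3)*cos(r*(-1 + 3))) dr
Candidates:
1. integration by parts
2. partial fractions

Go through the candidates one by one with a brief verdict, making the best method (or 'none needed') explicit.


Best approach: integration by parts — a polynomial factor (r*(-1 + 3) + 3) multiplies cos(r*(-1 + 3)); differentiating (r*(-1 + 3) + 3) lowers its degree while cos(r*(-1 + 3)) integrates cleanly, so parts wins.
- integration by parts — yes, a natural case for it.
- partial fractions: there is no rational-function structure to decompose.


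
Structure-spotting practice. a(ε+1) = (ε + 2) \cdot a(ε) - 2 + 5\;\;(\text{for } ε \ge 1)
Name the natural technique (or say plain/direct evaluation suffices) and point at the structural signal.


Technique: a summation factor — with the index-dependent coefficient ε + 2, dividing by the cumulative product turns the left side into a pure difference.


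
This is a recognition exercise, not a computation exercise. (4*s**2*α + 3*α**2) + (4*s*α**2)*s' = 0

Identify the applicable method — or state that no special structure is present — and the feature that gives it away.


Technique: the exact-equation method — take the mixed partials of 4*s**2*α + 3*α**2 and 4*s*α**2: they are equal, which certifies an exact differential.


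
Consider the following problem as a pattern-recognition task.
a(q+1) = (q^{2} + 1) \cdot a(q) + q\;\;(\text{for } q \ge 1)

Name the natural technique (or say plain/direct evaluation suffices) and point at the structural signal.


Method: a summation factor — with the index-dependent coefficient q^{2} + 1, dividing by the cumulative product turns the left side into a pure difference.


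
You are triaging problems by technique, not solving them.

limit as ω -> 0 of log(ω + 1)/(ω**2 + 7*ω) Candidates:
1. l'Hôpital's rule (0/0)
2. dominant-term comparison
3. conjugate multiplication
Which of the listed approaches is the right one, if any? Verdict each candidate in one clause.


Diagnosis: l'Hôpital's rule (0/0) — the 0/0 form at 0 is the signature situation for l'Hôpital's rule. A local series expansion at the point resolves it as well; the rule is the packaged version of that step.
- l'Hôpital's rule (0/0) — applicable, and directly so.
- dominant-term comparison — no ranking of term growth rates resolves the limit here.
- conjugate multiplication — there are no radicals in tension whose conjugate would simplify matters.


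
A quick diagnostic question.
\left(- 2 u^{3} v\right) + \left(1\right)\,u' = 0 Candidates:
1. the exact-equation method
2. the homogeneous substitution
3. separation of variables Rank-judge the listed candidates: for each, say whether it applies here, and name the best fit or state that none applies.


Method: separation of variables — separating collects all u-dependence with the derivative and leaves all v-dependence opposite: variables separate.
- the exact-equation method: the mixed-partials test fails on this split — it is not an exact differential as presented.
- the homogeneous substitution — the slope changes under joint rescaling, failing the degree-zero test.
- separation of variables: a fit — the right tool for this form.


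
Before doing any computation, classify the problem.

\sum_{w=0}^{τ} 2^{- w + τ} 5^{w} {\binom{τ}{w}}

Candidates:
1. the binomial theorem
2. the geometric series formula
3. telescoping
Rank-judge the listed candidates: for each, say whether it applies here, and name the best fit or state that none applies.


Technique: the binomial theorem — the summand is term w of a binomial expansion in 5 and 2; the whole sum is a single power.
- the binomial theorem — yes — fits the structure here.
- the geometric series formula: dividing successive terms gives an index-dependent quantity, not a constant.
- telescoping — neither a shifted-difference shape nor integer-spaced poles are present.


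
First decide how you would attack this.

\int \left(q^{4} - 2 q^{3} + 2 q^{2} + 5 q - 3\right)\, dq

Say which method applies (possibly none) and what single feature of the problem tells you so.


Method: no special technique — nothing composite, nothing rational, nothing trigonometric — each constant-multiple power of q integrates by the power rule alone.


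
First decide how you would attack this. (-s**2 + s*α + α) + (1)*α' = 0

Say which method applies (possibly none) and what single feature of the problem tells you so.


Technique: a linear integrating factor — linear in the unknown with genuine forcing: multiply through by the exponential of the integrated coefficient and the left side closes into one derivative.


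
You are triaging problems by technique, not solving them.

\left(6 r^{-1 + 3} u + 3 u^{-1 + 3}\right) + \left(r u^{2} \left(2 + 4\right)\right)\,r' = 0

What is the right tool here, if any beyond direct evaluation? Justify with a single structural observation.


Diagnosis: the exact-equation method — because the two cross partials coincide, the form is conservative as written — recover its potential in (u, r).


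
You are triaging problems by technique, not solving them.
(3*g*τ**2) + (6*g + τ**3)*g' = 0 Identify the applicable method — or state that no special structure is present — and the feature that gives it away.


Method: the exact-equation method — the compatibility test passes: the g-derivative of 3*g*τ**2 matches the τ-derivative of 6*g + τ**3, so integrate a potential.


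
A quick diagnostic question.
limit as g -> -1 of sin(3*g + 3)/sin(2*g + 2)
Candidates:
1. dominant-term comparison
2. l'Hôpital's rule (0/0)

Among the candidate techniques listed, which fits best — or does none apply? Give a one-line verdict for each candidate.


Verdict: l'Hôpital's rule (0/0) — the 0/0 form at -1 is the signature situation for l'Hôpital's rule. One could equally expand both pieces locally and compare leading terms; the rule does that in one stroke.
- dominant-term comparison — no dominant-degree comparison decides it.
- l'Hôpital's rule (0/0): applies; the problem has the shape this method handles.


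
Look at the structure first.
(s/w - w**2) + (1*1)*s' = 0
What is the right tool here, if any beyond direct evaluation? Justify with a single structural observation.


Method: a linear integrating factor — the unknown enters only to the first power against a nonzero forcing term — the integrating-factor template applies directly.


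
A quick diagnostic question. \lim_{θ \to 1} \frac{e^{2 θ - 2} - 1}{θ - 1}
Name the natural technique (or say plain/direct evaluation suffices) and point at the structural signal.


Best approach: l'Hôpital's rule (0/0) — plug in 1: top and bottom both hit zero, so differentiate each and retry. A first-order expansion at the point is an equally standard path; the rule packages it.


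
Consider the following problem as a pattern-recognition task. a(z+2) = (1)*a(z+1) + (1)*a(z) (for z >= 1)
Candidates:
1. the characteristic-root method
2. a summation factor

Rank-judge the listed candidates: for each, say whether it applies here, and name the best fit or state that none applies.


Best approach: the characteristic-root method — fixed numeric weights on consecutive terms and no forcing term added: the root method in its home territory.
- the characteristic-root method — a fit — the right tool for this form.
- a summation factor — the recurrence reaches back more than one step, outside the first-order family a summation factor normalizes.


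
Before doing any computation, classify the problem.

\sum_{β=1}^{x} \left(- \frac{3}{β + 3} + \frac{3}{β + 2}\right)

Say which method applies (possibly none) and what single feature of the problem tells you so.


Verdict: telescoping — write out three consecutive terms and watch the interior cancel: the advanced copy one term subtracts reappears as the very next term's leading piece, pair after pair.


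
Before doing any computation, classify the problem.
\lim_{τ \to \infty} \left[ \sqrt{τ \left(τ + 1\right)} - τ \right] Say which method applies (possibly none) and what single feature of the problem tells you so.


Method: conjugate multiplication — the difference \sqrt{τ \left(τ + 1\right)} - τ is an ∞ − ∞ stalemate; its conjugate partner breaks the tie.


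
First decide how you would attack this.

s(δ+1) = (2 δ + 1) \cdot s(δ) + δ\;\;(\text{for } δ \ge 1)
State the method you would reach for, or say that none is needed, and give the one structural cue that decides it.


Method: a summation factor — one step of memory with a weight 2 δ + 1 that changes as the index grows — the summation-factor construction is built for this.


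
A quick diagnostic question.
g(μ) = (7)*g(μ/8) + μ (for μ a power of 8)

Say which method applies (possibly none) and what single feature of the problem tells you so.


Best approach: the master substitution — the recursive call is at index μ/8 rather than a shift, a divide-and-conquer shape — substituting μ = 8^m linearizes it.


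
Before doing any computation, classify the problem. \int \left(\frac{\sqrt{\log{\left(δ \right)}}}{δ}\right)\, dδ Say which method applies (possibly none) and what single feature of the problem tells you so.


Technique: u-substitution — the only nontrivial dependence routes through \log{\left(δ \right)}, whose derivative supplies the leftover factor up to a constant multiple — u = \log{\left(δ \right)} flattens it.


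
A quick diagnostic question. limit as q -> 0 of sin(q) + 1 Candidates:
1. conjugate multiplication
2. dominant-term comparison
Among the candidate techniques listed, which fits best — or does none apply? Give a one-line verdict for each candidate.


Method: no special technique — no vanishing denominator and no indeterminate clash at the point — evaluation is immediate.
- conjugate multiplication: the conjugate move applies to radical differences, which this is not.
- dominant-term comparison — this is not a rational comparison of growth rates at infinity.


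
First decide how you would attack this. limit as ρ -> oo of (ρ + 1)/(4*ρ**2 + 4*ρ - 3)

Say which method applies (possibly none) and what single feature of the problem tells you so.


Method: dominant-term comparison — as ρ grows, only the highest-degree terms matter — compare leading terms and read the limit off. l'Hôpital's at-infinity variant applies to the expression viewed as a single quotient; the leading-term comparison is the direct route.


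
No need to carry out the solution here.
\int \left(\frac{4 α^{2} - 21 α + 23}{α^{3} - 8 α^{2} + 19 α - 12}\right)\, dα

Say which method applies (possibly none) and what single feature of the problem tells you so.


Diagnosis: partial fractions — once α^{3} - 8 α^{2} + 19 α - 12 is factored, each root contributes a simple-fraction term; integrate them one at a time.


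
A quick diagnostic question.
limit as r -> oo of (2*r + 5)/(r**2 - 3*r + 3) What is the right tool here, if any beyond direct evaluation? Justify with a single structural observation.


Technique: dominant-term comparison — at large r only the top-degree terms survive; compare the leading terms and the limit falls out. l'Hôpital's at-infinity variant applies to the expression viewed as a single quotient; the leading-term comparison is the direct route.


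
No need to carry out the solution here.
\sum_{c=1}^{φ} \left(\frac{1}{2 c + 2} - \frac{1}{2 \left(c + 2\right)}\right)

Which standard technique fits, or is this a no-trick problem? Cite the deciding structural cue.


Technique: telescoping — spot the paired structure — each term adds \frac{1}{2 c + 2} and subtracts its successor value, which the next term restores: the definition of a telescoping chain.


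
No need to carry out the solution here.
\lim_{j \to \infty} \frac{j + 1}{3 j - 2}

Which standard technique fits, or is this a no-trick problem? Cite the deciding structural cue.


Verdict: dominant-term comparison — divide through by the highest power of j; every lower-order term dies and the dominant terms decide the limit. Differentiating the expression as a single quotient would eventually settle it as well; matching dominant growth settles it immediately.


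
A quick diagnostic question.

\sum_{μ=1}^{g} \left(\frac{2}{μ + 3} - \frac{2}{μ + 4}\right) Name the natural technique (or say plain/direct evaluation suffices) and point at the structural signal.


Technique: telescoping — the generic term is a one-step difference of \frac{2}{μ + 3}, so partial sums shortcut to endpoint evaluation.


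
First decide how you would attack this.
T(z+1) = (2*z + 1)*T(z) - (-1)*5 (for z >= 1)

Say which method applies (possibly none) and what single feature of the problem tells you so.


Technique: a summation factor — it is first-order linear but the coefficient 2*z + 1 depends on the index, so multiply through by a summation factor to telescope it.


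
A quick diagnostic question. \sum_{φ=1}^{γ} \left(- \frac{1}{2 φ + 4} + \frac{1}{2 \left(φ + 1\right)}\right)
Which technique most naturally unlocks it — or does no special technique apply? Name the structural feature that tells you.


Method: telescoping — the piece each term subtracts is \frac{1}{2 \left(φ + 1\right)} advanced by one index, and it reappears with a plus sign leading the following term — the sum collapses to its boundary terms.


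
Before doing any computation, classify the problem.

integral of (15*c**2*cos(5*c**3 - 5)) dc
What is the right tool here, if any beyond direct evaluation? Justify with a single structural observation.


Technique: u-substitution — read it as f(5*c**3 - 5) times a constant multiple of d(5*c**3 - 5): one substitution, u = 5*c**3 - 5, finishes it.
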